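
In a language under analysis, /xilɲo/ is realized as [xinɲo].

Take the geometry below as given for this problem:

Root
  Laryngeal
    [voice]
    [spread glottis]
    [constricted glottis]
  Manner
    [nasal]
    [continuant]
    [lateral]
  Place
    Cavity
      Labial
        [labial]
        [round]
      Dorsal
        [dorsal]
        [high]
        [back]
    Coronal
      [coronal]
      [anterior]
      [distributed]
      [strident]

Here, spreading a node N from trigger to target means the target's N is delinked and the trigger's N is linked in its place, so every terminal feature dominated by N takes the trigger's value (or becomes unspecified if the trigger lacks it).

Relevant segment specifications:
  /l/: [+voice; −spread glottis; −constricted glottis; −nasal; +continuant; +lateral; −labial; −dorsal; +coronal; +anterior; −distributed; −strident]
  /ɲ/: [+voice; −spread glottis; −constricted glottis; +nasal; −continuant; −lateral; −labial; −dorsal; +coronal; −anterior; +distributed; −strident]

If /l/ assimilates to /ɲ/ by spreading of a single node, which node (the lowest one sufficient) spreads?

Comparing /l/ with its surface form [n], the features that change are [nasal], [continuant], [lateral].
The smallest constituent containing every changed terminal is Manner — each of its daughters lacks at least one of the affected features.
Delinking /l/'s Manner and associating /ɲ/'s Manner gives precisely the feature bundle of [n].
Since [anterior], [distributed] are preserved even though /ɲ/ disagrees there, no node above Manner spread.

Manner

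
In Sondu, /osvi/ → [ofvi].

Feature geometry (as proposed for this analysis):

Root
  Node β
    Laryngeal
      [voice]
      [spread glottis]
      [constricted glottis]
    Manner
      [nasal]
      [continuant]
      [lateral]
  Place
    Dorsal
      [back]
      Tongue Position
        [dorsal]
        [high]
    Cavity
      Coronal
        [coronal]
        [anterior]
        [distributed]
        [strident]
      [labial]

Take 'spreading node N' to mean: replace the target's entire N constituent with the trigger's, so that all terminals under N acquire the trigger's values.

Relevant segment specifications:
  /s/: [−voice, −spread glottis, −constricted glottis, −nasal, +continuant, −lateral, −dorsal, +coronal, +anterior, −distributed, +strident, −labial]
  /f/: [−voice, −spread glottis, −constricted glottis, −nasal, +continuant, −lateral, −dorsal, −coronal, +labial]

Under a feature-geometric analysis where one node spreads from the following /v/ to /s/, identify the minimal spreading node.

Cavity

Feature comparison: [labial], [coronal], [anterior], [distributed], [strident] differ between /s/ and [f]; the remaining terminals match.
Tracing each changed feature up the tree, the paths first meet at Cavity; any lower node misses at least one of them.
Delinking /s/'s Cavity and associating /v/'s Cavity gives precisely the feature bundle of [f].
[voice], a feature on which the two segments disagree outside Cavity, is unchanged — nothing dominating it spread, and Cavity is the minimal sufficient constituent.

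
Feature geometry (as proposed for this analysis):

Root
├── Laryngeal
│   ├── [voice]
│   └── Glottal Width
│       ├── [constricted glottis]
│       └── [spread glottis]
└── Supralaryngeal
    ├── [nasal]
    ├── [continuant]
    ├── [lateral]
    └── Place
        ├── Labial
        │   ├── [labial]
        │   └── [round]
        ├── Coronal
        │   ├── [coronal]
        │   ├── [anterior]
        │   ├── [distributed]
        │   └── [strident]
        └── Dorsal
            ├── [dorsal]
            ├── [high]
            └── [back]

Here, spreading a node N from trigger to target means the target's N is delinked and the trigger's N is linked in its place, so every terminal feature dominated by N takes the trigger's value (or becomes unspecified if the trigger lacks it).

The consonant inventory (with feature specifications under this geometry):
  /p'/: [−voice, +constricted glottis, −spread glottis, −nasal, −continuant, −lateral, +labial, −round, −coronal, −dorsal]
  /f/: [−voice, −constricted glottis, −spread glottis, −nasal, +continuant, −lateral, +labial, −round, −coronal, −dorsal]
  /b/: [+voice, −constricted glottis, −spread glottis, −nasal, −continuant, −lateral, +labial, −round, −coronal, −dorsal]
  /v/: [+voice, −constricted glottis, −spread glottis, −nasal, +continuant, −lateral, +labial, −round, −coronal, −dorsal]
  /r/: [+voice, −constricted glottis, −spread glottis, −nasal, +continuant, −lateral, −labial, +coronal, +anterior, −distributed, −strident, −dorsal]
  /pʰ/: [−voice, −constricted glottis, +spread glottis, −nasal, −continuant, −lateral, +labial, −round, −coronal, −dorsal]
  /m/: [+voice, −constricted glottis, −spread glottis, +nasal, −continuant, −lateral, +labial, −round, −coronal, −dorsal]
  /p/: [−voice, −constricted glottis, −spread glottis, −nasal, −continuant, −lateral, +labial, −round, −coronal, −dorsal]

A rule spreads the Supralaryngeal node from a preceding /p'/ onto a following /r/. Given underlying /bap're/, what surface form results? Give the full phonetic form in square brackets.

Supralaryngeal immediately or transitively dominates [nasal], [continuant], [lateral], [labial], [round], [coronal], [anterior], [distributed], [strident], [dorsal], [high], [back].
After delinking /r/'s Supralaryngeal and linking /p'/'s, the affected terminals become [−nasal], [−continuant], [−lateral], [+labial], [−round], [−coronal], [−dorsal]; [voice], [constricted glottis], [spread glottis] (outside Supralaryngeal) are retained from /r/.
This feature bundle is that of [b], so /bap're/ surfaces as [bap'be].

[bap'be]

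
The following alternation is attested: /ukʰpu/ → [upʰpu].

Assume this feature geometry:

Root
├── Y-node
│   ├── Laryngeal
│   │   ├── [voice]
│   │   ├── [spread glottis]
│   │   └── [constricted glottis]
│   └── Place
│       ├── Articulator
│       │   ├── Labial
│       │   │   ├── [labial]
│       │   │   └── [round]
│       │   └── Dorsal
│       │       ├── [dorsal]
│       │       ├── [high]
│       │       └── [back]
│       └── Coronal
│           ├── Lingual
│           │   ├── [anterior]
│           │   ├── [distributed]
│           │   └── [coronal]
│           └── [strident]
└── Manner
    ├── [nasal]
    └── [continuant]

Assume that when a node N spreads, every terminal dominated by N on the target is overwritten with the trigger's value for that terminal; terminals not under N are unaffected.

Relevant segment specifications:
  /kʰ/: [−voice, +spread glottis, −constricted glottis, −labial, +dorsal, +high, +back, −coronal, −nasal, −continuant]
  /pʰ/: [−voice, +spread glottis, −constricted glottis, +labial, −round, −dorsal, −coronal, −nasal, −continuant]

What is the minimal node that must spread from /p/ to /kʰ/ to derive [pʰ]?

Articulator

The alternation /kʰ/ → [pʰ] changes [labial], [round], [dorsal], [high], [back] and nothing else.
The smallest constituent containing every changed terminal is Articulator — each of its daughters lacks at least one of the affected features.
Spreading Articulator from /p/ overwrites each of those terminals with /p/'s values, yielding exactly [pʰ].
[spread glottis], a feature on which the two segments disagree outside Articulator, is unchanged — nothing dominating it spread, and Articulator is the minimal sufficient constituent.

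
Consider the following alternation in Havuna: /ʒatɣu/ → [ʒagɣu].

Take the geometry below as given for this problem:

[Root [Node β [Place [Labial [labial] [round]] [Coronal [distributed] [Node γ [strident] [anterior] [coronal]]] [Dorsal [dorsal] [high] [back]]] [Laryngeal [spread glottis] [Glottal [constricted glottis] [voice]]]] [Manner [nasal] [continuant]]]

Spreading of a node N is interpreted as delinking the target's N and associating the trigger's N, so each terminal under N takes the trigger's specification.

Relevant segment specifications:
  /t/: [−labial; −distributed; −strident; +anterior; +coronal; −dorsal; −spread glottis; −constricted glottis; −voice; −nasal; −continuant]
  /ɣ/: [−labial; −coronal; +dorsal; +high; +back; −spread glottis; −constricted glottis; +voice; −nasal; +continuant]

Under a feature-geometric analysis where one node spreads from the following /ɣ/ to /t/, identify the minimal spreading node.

The alternation /t/ → [g] changes [voice], [coronal], [anterior], [distributed], [strident], [dorsal], [high], [back] and nothing else.
In this geometry the lowest node dominating all of them is Node β: every daughter of Node β dominates only a proper subset, so no lower node suffices.
Spreading Node β from /ɣ/ overwrites each of those terminals with /ɣ/'s values, yielding exactly [g].
[continuant] — on which /ɣ/ differs from /t/ — is unchanged, so Root cannot have spread; the constituent is no larger than Node β.

Node β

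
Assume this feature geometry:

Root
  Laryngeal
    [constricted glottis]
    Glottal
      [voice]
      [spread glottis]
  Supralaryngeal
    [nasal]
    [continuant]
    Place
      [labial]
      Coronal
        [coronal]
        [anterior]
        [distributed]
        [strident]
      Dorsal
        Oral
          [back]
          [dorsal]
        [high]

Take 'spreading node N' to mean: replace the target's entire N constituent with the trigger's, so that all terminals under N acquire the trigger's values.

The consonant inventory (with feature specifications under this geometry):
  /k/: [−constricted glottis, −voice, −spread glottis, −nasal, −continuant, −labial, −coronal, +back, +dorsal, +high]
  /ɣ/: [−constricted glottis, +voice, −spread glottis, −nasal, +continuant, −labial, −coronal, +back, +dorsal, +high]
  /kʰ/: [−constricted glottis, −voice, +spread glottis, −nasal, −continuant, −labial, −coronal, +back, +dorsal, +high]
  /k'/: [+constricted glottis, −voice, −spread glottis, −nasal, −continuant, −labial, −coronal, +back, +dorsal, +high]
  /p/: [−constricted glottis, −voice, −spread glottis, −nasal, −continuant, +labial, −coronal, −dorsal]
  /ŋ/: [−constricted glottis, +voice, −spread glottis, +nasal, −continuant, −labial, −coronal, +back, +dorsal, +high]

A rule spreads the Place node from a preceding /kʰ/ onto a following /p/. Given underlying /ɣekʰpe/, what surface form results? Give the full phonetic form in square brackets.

[ɣekʰke]

Terminals under Place in this geometry: [labial], [coronal], [anterior], [distributed], [strident], [back], [dorsal], [high].
The target acquires /kʰ/'s values for everything under Place — [−labial], [−coronal], [+back], [+dorsal], [+high] — while keeping its own [constricted glottis], [voice], [spread glottis], ….
The resulting bundle matches /k/ in the inventory; substituting it for /p/ gives [ɣekʰke].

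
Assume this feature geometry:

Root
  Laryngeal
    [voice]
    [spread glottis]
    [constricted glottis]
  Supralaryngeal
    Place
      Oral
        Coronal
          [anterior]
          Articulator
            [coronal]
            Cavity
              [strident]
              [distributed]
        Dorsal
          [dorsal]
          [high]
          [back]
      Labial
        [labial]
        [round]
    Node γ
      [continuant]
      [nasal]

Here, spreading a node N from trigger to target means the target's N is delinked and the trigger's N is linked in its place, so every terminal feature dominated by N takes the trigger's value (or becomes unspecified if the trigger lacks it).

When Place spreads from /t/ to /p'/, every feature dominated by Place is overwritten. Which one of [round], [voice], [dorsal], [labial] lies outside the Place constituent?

Place dominates exactly [anterior], [coronal], [strident], [distributed], [dorsal], [high], [back], [labial], [round].
[dorsal], [labial], [round] all lie under Place, so they are overwritten when Place spreads.
But [voice] is a dependent of Laryngeal, outside Place; it is therefore untouched by the spreading.

[voice]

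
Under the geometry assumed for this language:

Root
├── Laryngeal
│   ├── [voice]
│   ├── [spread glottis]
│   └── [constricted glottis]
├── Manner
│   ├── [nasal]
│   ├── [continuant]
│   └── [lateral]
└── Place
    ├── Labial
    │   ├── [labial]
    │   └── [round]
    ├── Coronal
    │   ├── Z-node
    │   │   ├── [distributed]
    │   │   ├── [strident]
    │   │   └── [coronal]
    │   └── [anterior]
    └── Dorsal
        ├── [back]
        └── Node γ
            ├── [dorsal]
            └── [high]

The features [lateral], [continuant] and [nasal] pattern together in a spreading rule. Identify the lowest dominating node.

Manner

[lateral] is immediately dominated by Manner.
[continuant] is immediately dominated by Manner.
[nasal] is immediately dominated by Manner.
Manner is the lowest common ancestor — every listed feature sits under it, and no single subconstituent of Manner covers them all.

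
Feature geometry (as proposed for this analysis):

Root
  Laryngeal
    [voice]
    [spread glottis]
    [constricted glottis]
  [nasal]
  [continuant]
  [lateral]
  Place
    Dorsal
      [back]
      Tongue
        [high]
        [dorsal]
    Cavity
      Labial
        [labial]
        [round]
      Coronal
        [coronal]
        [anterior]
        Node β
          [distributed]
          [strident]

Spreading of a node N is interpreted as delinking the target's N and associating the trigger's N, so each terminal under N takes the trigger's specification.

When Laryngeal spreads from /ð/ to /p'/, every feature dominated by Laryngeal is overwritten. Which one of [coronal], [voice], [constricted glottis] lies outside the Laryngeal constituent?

The terminals dominated by Laryngeal are [voice], [spread glottis], [constricted glottis].
Spreading Laryngeal replaces [voice], [constricted glottis] with the trigger's values, since each sits inside the Laryngeal constituent.
[coronal] attaches under Coronal, not under Laryngeal, so /p'/ retains its own value for [coronal].

[coronal]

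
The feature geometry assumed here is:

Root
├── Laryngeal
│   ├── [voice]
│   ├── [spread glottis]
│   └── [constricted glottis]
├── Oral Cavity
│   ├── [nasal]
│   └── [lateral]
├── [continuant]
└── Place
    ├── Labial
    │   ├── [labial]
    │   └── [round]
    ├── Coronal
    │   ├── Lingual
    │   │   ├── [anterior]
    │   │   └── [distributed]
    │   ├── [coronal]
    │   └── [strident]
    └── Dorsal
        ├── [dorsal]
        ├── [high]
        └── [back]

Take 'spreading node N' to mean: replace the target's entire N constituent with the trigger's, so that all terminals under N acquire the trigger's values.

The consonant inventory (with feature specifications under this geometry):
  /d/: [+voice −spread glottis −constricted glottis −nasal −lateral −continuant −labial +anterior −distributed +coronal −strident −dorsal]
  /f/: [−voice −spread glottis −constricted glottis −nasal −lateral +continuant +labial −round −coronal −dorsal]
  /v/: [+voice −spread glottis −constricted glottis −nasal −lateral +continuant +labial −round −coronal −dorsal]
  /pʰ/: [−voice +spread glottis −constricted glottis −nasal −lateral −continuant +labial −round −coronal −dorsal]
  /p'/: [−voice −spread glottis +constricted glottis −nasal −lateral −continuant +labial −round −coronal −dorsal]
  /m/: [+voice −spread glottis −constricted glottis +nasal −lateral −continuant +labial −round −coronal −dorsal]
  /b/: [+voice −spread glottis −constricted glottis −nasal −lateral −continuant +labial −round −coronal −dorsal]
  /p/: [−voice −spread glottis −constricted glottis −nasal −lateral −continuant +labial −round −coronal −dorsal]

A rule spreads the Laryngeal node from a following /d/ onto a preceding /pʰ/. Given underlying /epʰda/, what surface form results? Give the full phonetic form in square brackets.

The Laryngeal node dominates the terminals [voice], [spread glottis], [constricted glottis].
Spreading Laryngeal from /d/ onto /pʰ/ replaces those values with /d/'s: [+voice], [−spread glottis], [−constricted glottis]. Features outside Laryngeal ([nasal], [lateral], [continuant], …) stay as in /pʰ/.
This feature bundle is that of [b], so /epʰda/ surfaces as [ebda].

[ebda]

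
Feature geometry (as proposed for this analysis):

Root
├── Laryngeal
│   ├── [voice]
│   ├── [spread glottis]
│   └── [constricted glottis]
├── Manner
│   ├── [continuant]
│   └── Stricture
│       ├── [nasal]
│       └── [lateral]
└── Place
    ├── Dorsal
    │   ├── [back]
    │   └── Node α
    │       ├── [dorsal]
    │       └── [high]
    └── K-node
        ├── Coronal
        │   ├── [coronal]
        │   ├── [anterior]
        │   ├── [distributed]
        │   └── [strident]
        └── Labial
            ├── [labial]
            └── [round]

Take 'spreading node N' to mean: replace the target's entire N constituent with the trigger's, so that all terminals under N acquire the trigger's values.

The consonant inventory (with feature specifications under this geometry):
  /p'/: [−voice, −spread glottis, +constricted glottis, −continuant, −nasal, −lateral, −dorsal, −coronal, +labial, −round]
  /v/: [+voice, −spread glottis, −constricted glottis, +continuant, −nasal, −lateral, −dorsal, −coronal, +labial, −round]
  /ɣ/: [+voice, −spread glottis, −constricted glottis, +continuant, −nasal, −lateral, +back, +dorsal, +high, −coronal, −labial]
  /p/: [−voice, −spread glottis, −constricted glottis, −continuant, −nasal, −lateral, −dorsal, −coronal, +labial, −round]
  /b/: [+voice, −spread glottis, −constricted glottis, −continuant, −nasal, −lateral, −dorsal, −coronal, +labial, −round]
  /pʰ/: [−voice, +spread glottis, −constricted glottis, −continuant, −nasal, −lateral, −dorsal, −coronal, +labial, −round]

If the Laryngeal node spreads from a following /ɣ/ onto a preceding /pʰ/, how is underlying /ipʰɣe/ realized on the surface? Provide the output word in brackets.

Laryngeal immediately or transitively dominates [voice], [spread glottis], [constricted glottis].
The target acquires /ɣ/'s values for everything under Laryngeal — [+voice], [−spread glottis], [−constricted glottis] — while keeping its own [continuant], [nasal], [lateral], ….
The resulting bundle matches /b/ in the inventory; substituting it for /pʰ/ gives [ibɣe].

[ibɣe]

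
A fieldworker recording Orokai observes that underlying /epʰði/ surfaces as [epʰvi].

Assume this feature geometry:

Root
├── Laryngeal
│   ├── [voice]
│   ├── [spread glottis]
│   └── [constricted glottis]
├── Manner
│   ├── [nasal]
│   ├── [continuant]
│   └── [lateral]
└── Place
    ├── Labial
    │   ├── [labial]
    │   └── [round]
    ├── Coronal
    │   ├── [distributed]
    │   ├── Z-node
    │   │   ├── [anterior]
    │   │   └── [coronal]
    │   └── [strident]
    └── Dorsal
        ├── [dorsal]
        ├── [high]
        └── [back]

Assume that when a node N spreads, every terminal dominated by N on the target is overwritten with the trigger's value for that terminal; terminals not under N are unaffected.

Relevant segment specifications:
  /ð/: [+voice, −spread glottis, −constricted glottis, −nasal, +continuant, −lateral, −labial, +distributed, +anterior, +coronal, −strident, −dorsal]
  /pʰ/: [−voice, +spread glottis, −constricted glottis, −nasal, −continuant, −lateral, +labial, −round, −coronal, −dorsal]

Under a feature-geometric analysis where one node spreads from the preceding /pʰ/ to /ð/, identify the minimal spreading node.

/ð/ and [v] differ in [labial], [round], [coronal], [anterior], [distributed], [strident]; every other specified feature is identical.
These terminals are all dominated by Place, and no proper subconstituent of Place covers them all; Place is their lowest common ancestor.
If Place spreads, every terminal under it takes /pʰ/'s value, producing [v] as observed.
[voice], [spread glottis] — on which /pʰ/ differs from /ð/ — are unchanged, so Root cannot have spread; the constituent is no larger than Place.

Place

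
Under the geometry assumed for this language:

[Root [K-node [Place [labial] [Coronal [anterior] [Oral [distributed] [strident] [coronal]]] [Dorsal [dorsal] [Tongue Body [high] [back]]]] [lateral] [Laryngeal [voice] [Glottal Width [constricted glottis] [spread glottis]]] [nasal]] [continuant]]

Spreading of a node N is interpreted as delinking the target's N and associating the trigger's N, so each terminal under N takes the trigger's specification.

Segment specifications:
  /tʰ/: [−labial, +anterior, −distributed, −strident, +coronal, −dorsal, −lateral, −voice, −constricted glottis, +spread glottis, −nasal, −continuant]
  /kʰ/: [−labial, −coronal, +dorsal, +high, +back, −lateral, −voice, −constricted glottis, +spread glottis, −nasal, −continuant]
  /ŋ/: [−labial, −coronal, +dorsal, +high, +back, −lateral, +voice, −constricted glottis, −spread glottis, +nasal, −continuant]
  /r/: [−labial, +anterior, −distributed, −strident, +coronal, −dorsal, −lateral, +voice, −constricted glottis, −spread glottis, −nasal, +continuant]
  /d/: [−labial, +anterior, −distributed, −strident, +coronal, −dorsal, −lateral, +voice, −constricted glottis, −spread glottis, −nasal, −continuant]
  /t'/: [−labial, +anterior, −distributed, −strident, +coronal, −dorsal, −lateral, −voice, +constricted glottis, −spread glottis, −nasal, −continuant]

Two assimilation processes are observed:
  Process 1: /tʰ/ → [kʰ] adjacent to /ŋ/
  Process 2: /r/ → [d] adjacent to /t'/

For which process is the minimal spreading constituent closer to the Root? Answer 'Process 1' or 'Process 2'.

Process 2

In Process 1, [coronal], [anterior], [distributed], [strident], [dorsal], [high], [back] change, so the minimal spreading node is Place at depth 2.
Process 2 alters [continuant]; the lowest dominating node is [continuant] (depth 1 from Root).
[continuant] is closer to Root than Place, so Process 2 spreads the higher node.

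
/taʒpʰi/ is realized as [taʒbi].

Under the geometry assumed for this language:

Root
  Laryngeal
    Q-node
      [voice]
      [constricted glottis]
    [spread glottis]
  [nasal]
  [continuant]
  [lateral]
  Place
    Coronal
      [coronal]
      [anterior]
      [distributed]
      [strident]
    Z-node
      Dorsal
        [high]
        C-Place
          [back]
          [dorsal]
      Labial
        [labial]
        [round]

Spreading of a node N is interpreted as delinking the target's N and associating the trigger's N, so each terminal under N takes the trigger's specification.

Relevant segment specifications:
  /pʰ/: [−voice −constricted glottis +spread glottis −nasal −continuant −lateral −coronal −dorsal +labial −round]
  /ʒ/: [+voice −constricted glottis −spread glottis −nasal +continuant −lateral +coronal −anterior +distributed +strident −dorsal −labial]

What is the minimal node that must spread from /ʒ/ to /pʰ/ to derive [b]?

Laryngeal

Feature comparison: [voice], [spread glottis] differ between /pʰ/ and [b]; the remaining terminals match.
These terminals are all dominated by Laryngeal, and no proper subconstituent of Laryngeal covers them all; Laryngeal is their lowest common ancestor.
Delinking /pʰ/'s Laryngeal and associating /ʒ/'s Laryngeal gives precisely the feature bundle of [b].
Had Root spread, [labial], [coronal] would have taken /ʒ/'s values; they stay as in /pʰ/, confirming the spreading constituent is exactly Laryngeal.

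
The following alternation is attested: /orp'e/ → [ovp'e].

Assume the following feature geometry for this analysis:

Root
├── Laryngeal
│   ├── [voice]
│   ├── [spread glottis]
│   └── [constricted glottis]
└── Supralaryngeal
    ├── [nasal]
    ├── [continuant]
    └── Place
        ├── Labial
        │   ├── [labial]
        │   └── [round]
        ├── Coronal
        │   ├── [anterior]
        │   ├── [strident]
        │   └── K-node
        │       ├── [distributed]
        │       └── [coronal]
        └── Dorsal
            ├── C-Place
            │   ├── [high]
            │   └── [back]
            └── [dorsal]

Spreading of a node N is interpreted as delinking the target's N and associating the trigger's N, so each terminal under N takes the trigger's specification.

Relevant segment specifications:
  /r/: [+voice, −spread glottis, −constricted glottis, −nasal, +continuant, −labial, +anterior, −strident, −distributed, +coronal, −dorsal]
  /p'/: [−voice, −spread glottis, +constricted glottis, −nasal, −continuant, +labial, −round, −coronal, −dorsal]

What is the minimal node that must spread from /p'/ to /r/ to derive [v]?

The alternation /r/ → [v] changes [labial], [round], [coronal], [anterior], [distributed], [strident] and nothing else.
In this geometry the lowest node dominating all of them is Place: every daughter of Place dominates only a proper subset, so no lower node suffices.
Delinking /r/'s Place and associating /p'/'s Place gives precisely the feature bundle of [v].
Had Supralaryngeal or a higher node spread, [continuant] would have taken /p'/'s value; it stays as in /r/, confirming the spreading constituent is exactly Place.

Place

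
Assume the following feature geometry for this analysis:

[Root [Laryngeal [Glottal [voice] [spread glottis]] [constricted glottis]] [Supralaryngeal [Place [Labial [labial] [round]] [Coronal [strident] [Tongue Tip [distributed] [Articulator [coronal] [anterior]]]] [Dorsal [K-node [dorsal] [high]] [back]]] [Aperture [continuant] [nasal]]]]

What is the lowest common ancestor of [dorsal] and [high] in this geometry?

[dorsal]: Root → Supralaryngeal → Place → Dorsal → K-node → [dorsal].
[high]: Root → Supralaryngeal → Place → Dorsal → K-node → [high].
The lowest node appearing on every path is K-node; each proper daughter of K-node fails to dominate at least one of the listed features.

K-node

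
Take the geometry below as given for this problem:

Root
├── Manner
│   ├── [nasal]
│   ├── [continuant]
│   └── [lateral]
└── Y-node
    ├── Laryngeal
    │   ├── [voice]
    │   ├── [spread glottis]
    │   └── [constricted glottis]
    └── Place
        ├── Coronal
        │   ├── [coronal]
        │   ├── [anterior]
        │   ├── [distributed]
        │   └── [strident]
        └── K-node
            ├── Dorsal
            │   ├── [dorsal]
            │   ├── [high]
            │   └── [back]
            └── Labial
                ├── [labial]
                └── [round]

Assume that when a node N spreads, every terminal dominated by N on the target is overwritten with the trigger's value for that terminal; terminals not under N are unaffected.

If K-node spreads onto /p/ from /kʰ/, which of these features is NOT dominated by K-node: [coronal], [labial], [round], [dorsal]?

[coronal]

Under this geometry, K-node contains [dorsal], [high], [back], [labial], [round].
[labial], [dorsal], [round] all lie under K-node, so they are overwritten when K-node spreads.
But [coronal] is a dependent of Coronal, outside K-node; it is therefore untouched by the spreading.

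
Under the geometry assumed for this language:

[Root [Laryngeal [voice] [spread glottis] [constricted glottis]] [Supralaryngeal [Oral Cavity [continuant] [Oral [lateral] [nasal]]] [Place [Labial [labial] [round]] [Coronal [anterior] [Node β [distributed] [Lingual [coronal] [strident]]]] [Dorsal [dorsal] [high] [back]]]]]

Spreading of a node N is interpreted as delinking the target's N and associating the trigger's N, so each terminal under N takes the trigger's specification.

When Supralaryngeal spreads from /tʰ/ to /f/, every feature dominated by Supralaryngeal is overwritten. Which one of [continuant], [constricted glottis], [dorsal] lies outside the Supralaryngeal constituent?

[constricted glottis]

Supralaryngeal dominates exactly [continuant], [lateral], [nasal], [labial], [round], [anterior], [distributed], [coronal], [strident], [dorsal], [high], [back].
[dorsal], [continuant] all lie under Supralaryngeal, so they are overwritten when Supralaryngeal spreads.
But [constricted glottis] is a dependent of Laryngeal, outside Supralaryngeal; it is therefore untouched by the spreading.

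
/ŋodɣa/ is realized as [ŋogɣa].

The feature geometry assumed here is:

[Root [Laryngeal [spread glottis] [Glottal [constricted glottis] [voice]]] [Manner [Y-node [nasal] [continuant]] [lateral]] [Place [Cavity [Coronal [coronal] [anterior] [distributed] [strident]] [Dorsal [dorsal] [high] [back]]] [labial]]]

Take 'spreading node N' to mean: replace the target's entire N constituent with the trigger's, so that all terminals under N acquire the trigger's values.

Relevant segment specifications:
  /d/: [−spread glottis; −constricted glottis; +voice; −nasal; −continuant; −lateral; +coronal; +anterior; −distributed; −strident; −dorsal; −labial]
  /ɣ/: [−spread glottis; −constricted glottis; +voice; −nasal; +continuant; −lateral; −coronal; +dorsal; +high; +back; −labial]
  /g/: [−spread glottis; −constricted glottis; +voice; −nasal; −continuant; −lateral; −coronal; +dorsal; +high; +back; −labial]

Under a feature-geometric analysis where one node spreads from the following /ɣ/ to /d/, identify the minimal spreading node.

Cavity

Feature comparison: [coronal], [anterior], [distributed], [strident], [dorsal], [high], [back] differ between /d/ and [g]; the remaining terminals match.
Tracing each changed feature up the tree, the paths first meet at Cavity; any lower node misses at least one of them.
If Cavity spreads, every terminal under it takes /ɣ/'s value, producing [g] as observed.
[continuant] stays as in /d/ although /ɣ/ differs there, so no node dominating it spread; among the remaining candidates Cavity is the lowest that derives the output.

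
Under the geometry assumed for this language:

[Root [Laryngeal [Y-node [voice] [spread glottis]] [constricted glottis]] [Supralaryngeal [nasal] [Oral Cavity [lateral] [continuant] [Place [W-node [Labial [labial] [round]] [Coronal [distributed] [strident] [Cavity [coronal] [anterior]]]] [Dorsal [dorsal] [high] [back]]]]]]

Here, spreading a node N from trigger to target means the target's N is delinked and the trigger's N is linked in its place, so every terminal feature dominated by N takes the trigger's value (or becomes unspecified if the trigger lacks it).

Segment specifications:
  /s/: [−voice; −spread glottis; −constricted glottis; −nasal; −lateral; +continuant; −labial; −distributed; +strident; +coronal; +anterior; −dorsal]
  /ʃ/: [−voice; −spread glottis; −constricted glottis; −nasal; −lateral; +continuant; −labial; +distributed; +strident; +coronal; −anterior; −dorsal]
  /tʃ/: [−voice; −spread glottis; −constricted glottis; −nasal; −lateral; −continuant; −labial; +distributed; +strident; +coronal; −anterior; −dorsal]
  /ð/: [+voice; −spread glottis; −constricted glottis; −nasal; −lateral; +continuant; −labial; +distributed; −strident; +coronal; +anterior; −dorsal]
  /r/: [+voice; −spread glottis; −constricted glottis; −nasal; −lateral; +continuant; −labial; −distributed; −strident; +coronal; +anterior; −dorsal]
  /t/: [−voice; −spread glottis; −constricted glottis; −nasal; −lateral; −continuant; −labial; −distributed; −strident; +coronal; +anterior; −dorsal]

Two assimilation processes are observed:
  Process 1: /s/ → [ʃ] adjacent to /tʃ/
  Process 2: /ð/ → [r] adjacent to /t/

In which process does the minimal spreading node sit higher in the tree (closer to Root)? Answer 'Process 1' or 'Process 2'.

Process 1: the features that change are [anterior], [distributed]; the minimal node is Coronal (depth 5).
Process 2 alters [distributed]; the lowest dominating node is [distributed] (depth 6 from Root).
Depth 5 < depth 6; Process 1 involves the structurally higher constituent Coronal.

Process 1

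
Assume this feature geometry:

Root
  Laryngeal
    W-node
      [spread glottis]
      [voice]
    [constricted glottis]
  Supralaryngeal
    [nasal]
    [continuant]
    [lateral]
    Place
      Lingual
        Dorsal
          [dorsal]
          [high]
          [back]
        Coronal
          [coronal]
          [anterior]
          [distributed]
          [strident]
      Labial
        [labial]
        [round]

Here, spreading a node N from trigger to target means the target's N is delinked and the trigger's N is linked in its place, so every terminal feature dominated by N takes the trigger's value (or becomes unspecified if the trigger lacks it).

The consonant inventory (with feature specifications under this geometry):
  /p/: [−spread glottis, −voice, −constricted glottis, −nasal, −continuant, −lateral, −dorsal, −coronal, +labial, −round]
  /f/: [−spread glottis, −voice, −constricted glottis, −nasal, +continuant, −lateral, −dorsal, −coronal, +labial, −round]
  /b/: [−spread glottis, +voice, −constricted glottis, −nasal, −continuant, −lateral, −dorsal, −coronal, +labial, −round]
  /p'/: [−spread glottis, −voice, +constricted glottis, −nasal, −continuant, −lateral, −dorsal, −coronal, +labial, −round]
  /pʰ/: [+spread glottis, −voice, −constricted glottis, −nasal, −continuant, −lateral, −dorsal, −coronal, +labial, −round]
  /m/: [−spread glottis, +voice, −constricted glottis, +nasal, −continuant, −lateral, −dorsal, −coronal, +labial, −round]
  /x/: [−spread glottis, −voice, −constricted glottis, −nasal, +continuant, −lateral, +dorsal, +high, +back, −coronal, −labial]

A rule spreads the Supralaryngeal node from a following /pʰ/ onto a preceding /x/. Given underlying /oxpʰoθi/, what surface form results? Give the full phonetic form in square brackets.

The Supralaryngeal node dominates the terminals [nasal], [continuant], [lateral], [dorsal], [high], [back], [coronal], [anterior], [distributed], [strident], [labial], [round].
The target acquires /pʰ/'s values for everything under Supralaryngeal — [−nasal], [−continuant], [−lateral], [−dorsal], [−coronal], [+labial], [−round] — while keeping its own [spread glottis], [voice], [constricted glottis].
This feature bundle is that of [p], so /oxpʰoθi/ surfaces as [oppʰoθi].

[oppʰoθi]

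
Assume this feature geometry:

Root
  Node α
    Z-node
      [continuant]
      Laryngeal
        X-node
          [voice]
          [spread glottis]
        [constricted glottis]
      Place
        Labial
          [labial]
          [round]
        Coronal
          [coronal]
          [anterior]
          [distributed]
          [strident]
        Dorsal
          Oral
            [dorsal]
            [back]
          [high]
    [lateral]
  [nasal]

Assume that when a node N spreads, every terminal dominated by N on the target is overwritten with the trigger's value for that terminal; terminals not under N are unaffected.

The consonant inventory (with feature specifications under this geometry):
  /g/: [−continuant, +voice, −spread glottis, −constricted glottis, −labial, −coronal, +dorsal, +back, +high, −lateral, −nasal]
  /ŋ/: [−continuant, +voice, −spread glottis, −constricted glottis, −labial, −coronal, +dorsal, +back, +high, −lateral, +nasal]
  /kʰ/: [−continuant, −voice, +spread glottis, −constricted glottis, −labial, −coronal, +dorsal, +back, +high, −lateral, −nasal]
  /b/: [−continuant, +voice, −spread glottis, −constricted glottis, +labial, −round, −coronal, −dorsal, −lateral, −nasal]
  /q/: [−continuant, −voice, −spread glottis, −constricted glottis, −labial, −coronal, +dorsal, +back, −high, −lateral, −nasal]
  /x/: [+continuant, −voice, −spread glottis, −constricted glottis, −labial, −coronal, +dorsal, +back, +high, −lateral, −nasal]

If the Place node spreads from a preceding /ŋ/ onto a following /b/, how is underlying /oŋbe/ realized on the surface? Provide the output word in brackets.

[oŋge]

Terminals under Place in this geometry: [labial], [round], [coronal], [anterior], [distributed], [strident], [dorsal], [back], [high].
Spreading Place from /ŋ/ onto /b/ replaces those values with /ŋ/'s: [−labial], [−coronal], [+dorsal], [+back], [+high]. Features outside Place ([continuant], [voice], [spread glottis], …) stay as in /b/.
The resulting bundle matches /g/ in the inventory; substituting it for /b/ gives [oŋge].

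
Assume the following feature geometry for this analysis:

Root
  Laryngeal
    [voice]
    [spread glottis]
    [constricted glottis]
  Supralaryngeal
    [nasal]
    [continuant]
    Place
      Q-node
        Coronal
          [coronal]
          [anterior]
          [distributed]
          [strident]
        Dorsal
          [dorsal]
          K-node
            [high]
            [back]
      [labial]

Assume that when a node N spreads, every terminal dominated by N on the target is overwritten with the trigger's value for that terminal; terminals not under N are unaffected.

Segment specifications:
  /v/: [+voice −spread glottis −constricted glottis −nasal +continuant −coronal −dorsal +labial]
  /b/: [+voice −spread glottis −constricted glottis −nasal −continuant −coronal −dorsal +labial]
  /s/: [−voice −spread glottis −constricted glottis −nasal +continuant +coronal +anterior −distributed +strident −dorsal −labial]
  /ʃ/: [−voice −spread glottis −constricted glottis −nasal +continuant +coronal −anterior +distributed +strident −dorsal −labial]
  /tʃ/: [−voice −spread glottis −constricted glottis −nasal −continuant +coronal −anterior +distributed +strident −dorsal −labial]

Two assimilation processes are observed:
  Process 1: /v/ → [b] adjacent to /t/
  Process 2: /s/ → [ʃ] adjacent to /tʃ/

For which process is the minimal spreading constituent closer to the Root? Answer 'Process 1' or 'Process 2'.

Process 1

Process 1: the feature that changes is [continuant]; the minimal node is [continuant] (depth 2).
Process 2 alters [anterior], [distributed]; the lowest common ancestor is Coronal (depth 4 from Root).
Depth 2 < depth 4; Process 1 involves the structurally higher constituent [continuant].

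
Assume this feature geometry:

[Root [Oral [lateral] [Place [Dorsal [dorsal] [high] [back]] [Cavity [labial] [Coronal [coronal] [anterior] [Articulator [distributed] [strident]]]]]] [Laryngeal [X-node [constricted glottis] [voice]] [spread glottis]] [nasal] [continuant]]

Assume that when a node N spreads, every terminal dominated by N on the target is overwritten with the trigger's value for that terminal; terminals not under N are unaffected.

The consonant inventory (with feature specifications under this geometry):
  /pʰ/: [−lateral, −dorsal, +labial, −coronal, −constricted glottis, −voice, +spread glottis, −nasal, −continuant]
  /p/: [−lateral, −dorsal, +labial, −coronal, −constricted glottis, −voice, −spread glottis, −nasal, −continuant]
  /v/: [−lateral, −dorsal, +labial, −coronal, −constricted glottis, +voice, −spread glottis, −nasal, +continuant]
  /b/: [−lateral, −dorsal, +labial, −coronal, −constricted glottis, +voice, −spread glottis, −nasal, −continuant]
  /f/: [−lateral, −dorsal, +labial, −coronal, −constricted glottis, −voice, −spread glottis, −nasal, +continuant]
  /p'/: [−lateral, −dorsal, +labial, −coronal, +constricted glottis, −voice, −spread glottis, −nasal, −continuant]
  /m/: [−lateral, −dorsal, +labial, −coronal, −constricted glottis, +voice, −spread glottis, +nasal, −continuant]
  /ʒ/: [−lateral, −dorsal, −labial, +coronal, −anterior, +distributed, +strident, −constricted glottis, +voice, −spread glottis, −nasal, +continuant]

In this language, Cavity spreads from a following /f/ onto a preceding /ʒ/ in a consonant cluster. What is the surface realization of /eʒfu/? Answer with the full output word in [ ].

[evfu]

The Cavity node dominates the terminals [labial], [coronal], [anterior], [distributed], [strident].
The target acquires /f/'s values for everything under Cavity — [+labial], [−coronal] — while keeping its own [lateral], [dorsal], [constricted glottis], ….
This feature bundle is that of [v], so /eʒfu/ surfaces as [evfu].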